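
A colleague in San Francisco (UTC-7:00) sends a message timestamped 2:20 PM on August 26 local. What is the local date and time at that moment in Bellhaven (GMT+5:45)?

3:05 AM on August 27

In UTC: 2:20 PM + 7:00 = 9:20 PM on Aug 26.
Bellhaven is UTC+5:45: 9:20 PM + 5:45 = 3:05 AM on Aug 27.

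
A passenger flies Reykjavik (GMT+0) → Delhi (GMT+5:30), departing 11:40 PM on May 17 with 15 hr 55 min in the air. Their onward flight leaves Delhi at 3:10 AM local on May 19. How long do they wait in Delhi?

6 hours 5 minutes

Reykjavik is at UTC+0, so departure is already 11:40 PM UTC on May 17.
Add 15 hours and 55 minutes flight time → 3:35 PM UTC (May 18).
Delhi is UTC+5:30, so local arrival = 3:35 PM + 5:30 = 9:05 PM on May 18.
Layover = 3:10 AM − 9:05 PM (+1 day) = 6 hours 5 minutes.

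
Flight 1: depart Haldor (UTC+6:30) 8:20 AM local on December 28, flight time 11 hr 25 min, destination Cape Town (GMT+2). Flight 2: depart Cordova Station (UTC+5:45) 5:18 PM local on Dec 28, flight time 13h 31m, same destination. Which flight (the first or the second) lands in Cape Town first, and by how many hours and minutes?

Flight 1 in UTC: 8:20 AM − 6:30 = 1:50 AM on Dec 28.
+11 hours and 25 minutes → arrive 1:15 PM UTC on Dec 28.
Flight 2 in UTC: 5:18 PM − 5:45 = 11:33 AM on Dec 28.
+13 hours 31 minutes → arrive 1:04 AM UTC on Dec 29.
Flight 1 lands earlier by 11 hours 49 minutes.

the first, by 11 hours 49 minutes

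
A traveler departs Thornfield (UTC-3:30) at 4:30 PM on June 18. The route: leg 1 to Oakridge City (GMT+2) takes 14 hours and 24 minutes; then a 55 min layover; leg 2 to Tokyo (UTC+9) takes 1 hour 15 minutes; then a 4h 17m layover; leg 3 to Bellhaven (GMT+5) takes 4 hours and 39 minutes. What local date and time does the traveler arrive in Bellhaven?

Convert departure to UTC: 4:30 PM + 3:30 = 8:00 PM UTC on Jun 18.
Add 14 hours and 24 minutes leg 1 → 10:24 AM UTC (Jun 19).
Add 55 minutes layover in Oakridge City → 11:19 AM UTC.
Add 1 hour and 15 minutes leg 2 → 12:34 PM UTC.
Add 4 hours 17 minutes layover in Tokyo → 4:51 PM UTC.
Add 4 hours and 39 minutes leg 3 → 9:30 PM UTC.
Bellhaven is UTC+5:00, so local arrival = 9:30 PM + 5:00 = 2:30 AM on Jun 20.

2:30 AM on June 20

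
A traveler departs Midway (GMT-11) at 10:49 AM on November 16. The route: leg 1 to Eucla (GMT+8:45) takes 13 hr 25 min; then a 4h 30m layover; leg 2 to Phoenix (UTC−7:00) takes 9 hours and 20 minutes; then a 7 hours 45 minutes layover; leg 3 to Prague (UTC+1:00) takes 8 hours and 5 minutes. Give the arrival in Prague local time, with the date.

Convert departure to UTC: 10:49 AM + 11:00 = 9:49 PM UTC on Nov 16.
Add 13 hours and 25 minutes leg 1 → 11:14 AM UTC (Nov 17).
Add 4 hours and 30 minutes layover in Eucla → 3:44 PM UTC.
Add 9 hours 20 minutes leg 2 → 1:04 AM UTC (Nov 18).
Add 7 hours 45 minutes layover in Phoenix → 8:49 AM UTC.
Add 8 hours and 5 minutes leg 3 → 4:54 PM UTC.
Prague is UTC+1:00, so local arrival = 4:54 PM + 1:00 = 5:54 PM on Nov 18.

5:54 PM on November 18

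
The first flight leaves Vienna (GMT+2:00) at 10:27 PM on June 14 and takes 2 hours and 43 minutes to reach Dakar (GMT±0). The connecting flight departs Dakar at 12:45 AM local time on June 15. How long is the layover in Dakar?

1 hour 35 minutes

Convert departure to UTC: 10:27 PM − 2:00 = 8:27 PM UTC on Jun 14.
Add 2 hours 43 minutes flight time → 11:10 PM UTC.
Dakar is UTC+0, so local arrival is the same: 11:10 PM on Jun 14.
Layover = 12:45 AM − 11:10 PM (+1 day) = 1 hour 35 minutes.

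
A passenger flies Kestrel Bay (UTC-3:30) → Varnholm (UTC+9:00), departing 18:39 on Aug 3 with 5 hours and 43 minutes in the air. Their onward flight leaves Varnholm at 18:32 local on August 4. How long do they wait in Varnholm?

5 hours 40 minutes

Convert departure to UTC: 18:39 + 3:30 = 22:09 UTC on Aug 3.
Add 5 hours and 43 minutes flight time → 03:52 UTC (Aug 4).
Varnholm is UTC+9:00, so local arrival = 03:52 + 9:00 = 12:52 on Aug 4.
Layover = 18:32 − 12:52 = 5 hours 40 minutes.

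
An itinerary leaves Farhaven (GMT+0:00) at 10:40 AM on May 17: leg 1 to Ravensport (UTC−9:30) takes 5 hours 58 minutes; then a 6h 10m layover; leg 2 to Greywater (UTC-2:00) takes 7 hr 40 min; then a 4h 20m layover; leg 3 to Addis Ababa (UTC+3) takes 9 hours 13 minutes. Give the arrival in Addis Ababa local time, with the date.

11:01 PM on May 18

Farhaven is at UTC+0, so departure is already 10:40 AM UTC on May 17.
Add 5 hours 58 minutes leg 1 → 4:38 PM UTC.
Add 6 hours 10 minutes layover in Ravensport → 10:48 PM UTC.
Add 7 hours 40 minutes leg 2 → 6:28 AM UTC (May 18).
Add 4 hours 20 minutes layover in Greywater → 10:48 AM UTC.
Add 9 hours and 13 minutes leg 3 → 8:01 PM UTC.
Addis Ababa is UTC+3:00, so local arrival = 8:01 PM + 3:00 = 11:01 PM on May 18.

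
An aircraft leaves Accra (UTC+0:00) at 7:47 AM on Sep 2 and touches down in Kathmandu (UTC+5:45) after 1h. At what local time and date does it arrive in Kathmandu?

2:32 PM on September 2

Accra is at UTC+0, so departure is already 7:47 AM UTC on Sep 2.
Add 1 hour travel time → 8:47 AM UTC.
Kathmandu is UTC+5:45, so local arrival = 8:47 AM + 5:45 = 2:32 PM on Sep 2.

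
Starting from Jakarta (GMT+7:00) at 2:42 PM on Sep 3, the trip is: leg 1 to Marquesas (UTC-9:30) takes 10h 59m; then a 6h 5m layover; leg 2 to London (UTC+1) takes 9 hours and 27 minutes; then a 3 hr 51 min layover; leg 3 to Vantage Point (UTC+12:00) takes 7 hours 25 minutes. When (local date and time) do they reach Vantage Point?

Convert departure to UTC: 2:42 PM − 7:00 = 7:42 AM UTC on Sep 3.
Add 10 hours and 59 minutes leg 1 → 6:41 PM UTC.
Add 6 hours 5 minutes layover in Marquesas → 12:46 AM UTC (Sep 4).
Add 9 hours 27 minutes leg 2 → 10:13 AM UTC.
Add 3 hours and 51 minutes layover in London → 2:04 PM UTC.
Add 7 hours and 25 minutes leg 3 → 9:29 PM UTC.
Vantage Point is UTC+12:00, so local arrival = 9:29 PM + 12:00 = 9:29 AM on Sep 5.

9:29 AM on Sep 5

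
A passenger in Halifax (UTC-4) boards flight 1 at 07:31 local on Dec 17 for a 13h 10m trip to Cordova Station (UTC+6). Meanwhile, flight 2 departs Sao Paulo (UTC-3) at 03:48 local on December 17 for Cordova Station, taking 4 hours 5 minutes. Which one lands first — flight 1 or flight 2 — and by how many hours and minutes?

Flight 1 in UTC: 07:31 + 4:00 = 11:31 on Dec 17.
+13 hours 10 minutes → arrive 00:41 UTC on Dec 18.
Flight 2 in UTC: 03:48 + 3:00 = 06:48 on Dec 17.
+4 hours and 5 minutes → arrive 10:53 UTC on Dec 17.
Flight 2 lands earlier by 13 hours 48 minutes.

the second, by 13 hours 48 minutes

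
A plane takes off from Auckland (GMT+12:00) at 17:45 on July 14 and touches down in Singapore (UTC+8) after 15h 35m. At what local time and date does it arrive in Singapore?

05:20 on Jul 15

Singapore is 4:00 behind Auckland.
After 15 hours and 35 minutes it is 09:20 (Jul 15) in Auckland.
Shift by the zone difference: 09:20 − 4:00 = 05:20 on Jul 15 in Singapore.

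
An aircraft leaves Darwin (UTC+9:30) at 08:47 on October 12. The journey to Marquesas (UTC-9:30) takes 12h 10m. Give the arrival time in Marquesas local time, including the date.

Convert departure to UTC: 08:47 − 9:30 = 23:17 UTC on Oct 11.
Add 12 hours and 10 minutes travel time → 11:27 UTC (Oct 12).
Marquesas is UTC−9:30, so local arrival = 11:27 − 9:30 = 01:57 on Oct 12.

01:57 on Oct 12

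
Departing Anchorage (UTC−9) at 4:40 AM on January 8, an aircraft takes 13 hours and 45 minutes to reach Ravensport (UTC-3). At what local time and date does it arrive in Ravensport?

Convert departure to UTC: 4:40 AM + 9:00 = 1:40 PM UTC on Jan 8.
Add 13 hours and 45 minutes travel time → 3:25 AM UTC (Jan 9).
Ravensport is UTC−3:00, so local arrival = 3:25 AM − 3:00 = 12:25 AM on Jan 9.

12:25 AM on Jan 9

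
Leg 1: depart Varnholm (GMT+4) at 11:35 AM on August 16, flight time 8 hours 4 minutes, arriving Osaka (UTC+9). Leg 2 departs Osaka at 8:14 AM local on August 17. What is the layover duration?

Convert departure to UTC: 11:35 AM − 4:00 = 7:35 AM UTC on Aug 16.
Add 8 hours 4 minutes flight time → 3:39 PM UTC.
Osaka is UTC+9:00, so local arrival = 3:39 PM + 9:00 = 12:39 AM on Aug 17.
Layover = 8:14 AM − 12:39 AM = 7 hours 35 minutes.

7 hours 35 minutes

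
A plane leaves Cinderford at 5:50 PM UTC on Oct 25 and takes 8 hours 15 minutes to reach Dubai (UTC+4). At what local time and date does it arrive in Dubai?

6:05 AM on Oct 26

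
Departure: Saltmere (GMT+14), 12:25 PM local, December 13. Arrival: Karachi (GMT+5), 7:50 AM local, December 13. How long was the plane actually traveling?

Departure in UTC: 12:25 PM − 14:00 = 10:25 PM on Dec 12.
Arrival in UTC: 7:50 AM − 5:00 = 2:50 AM on Dec 13.
Elapsed = 2:50 AM − 10:25 PM (+1 day) = 4 hours 25 minutes.

4 hours 25 minutes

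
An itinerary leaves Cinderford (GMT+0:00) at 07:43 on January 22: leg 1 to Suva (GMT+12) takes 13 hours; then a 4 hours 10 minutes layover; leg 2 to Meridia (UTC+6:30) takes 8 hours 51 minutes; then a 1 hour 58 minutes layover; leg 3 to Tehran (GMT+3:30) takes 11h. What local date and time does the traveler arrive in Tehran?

Cinderford is at UTC+0, so departure is already 07:43 UTC on Jan 22.
Add 13 hours leg 1 → 20:43 UTC.
Add 4 hours and 10 minutes layover in Suva → 00:53 UTC (Jan 23).
Add 8 hours 51 minutes leg 2 → 09:44 UTC.
Add 1 hour 58 minutes layover in Meridia → 11:42 UTC.
Add 11 hours leg 3 → 22:42 UTC.
Tehran is UTC+3:30, so local arrival = 22:42 + 3:30 = 02:12 on Jan 24.

02:12 on Jan 24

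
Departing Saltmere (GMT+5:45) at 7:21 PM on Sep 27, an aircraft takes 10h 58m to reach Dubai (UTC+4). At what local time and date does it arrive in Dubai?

Dubai is 1:45 behind Saltmere.
After 10 hours and 58 minutes it is 6:19 AM (Sep 28) in Saltmere.
Shift by the zone difference: 6:19 AM − 1:45 = 4:34 AM on Sep 28 in Dubai.

4:34 AM on September 28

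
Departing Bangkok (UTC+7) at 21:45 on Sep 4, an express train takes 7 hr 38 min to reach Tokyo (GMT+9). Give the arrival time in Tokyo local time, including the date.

Tokyo is 2:00 ahead of Bangkok.
After 7 hours 38 minutes it is 05:23 (Sep 5) in Bangkok.
Shift by the zone difference: 05:23 + 2:00 = 07:23 on Sep 5 in Tokyo.

07:23 on Sep 5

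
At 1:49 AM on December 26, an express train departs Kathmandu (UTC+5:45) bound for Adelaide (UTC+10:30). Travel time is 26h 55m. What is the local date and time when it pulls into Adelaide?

9:29 AM on Dec 27

Adelaide is 4:45 ahead of Kathmandu.
After 26 hours and 55 minutes it is 4:44 AM (Dec 27) in Kathmandu.
Shift by the zone difference: 4:44 AM + 4:45 = 9:29 AM on Dec 27 in Adelaide.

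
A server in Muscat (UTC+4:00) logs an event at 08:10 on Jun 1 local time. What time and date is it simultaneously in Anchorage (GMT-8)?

In UTC: 08:10 − 4:00 = 04:10 on Jun 1.
Anchorage is UTC−8:00: 04:10 − 8:00 = 20:10 on May 31.

20:10 on May 31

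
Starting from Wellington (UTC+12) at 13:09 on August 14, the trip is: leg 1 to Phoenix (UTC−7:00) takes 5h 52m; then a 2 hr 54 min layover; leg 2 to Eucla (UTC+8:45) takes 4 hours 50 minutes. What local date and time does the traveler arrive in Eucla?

23:30 on August 14

Convert departure to UTC: 13:09 − 12:00 = 01:09 UTC on Aug 14.
Add 5 hours and 52 minutes leg 1 → 07:01 UTC.
Add 2 hours and 54 minutes layover in Phoenix → 09:55 UTC.
Add 4 hours 50 minutes leg 2 → 14:45 UTC.
Eucla is UTC+8:45, so local arrival = 14:45 + 8:45 = 23:30 on Aug 14.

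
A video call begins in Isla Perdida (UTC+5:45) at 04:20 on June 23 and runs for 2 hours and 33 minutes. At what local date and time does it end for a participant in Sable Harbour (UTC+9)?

10:08 on June 23

Convert start to UTC: 04:20 − 5:45 = 22:35 UTC on Jun 22.
Add 2 hours 33 minutes duration → 01:08 UTC (Jun 23).
Sable Harbour is UTC+9:00, so local end time = 01:08 + 9:00 = 10:08 on Jun 23.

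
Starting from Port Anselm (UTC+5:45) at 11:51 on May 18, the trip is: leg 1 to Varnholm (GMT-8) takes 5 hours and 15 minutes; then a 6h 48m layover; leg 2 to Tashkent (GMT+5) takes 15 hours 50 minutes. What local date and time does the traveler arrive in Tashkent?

Convert departure to UTC: 11:51 − 5:45 = 06:06 UTC on May 18.
Add 5 hours and 15 minutes leg 1 → 11:21 UTC.
Add 6 hours 48 minutes layover in Varnholm → 18:09 UTC.
Add 15 hours and 50 minutes leg 2 → 09:59 UTC (May 19).
Tashkent is UTC+5:00, so local arrival = 09:59 + 5:00 = 14:59 on May 19.

14:59 on May 19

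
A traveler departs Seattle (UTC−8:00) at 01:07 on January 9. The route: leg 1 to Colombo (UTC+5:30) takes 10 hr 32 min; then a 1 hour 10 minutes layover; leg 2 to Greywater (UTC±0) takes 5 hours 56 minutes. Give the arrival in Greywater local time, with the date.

02:45 on January 10

Convert departure to UTC: 01:07 + 8:00 = 09:07 UTC on Jan 9.
Add 10 hours 32 minutes leg 1 → 19:39 UTC.
Add 1 hour and 10 minutes layover in Colombo → 20:49 UTC.
Add 5 hours and 56 minutes leg 2 → 02:45 UTC (Jan 10).
Greywater is UTC+0, so local arrival is the same: 02:45 on Jan 10.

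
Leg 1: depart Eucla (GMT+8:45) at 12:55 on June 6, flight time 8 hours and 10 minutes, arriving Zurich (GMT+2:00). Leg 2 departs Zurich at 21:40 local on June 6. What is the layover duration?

7 hours 20 minutes

Convert departure to UTC: 12:55 − 8:45 = 04:10 UTC on Jun 6.
Add 8 hours and 10 minutes flight time → 12:20 UTC.
Zurich is UTC+2:00, so local arrival = 12:20 + 2:00 = 14:20 on Jun 6.
Layover = 21:40 − 14:20 = 7 hours 20 minutes.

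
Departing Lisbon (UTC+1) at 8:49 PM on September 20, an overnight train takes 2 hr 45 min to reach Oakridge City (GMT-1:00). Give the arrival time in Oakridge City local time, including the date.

9:34 PM on September 20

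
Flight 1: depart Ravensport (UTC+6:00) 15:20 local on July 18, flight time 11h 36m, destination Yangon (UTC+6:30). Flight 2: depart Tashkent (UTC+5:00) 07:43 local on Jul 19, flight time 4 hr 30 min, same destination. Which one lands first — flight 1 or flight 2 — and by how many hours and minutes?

the first, by 10 hours 17 minutes

Flight 1 in UTC: 15:20 − 6:00 = 09:20 on Jul 18.
+11 hours and 36 minutes → arrive 20:56 UTC on Jul 18.
Flight 2 in UTC: 07:43 − 5:00 = 02:43 on Jul 19.
+4 hours and 30 minutes → arrive 07:13 UTC on Jul 19.
Flight 1 lands earlier by 10 hours 17 minutes.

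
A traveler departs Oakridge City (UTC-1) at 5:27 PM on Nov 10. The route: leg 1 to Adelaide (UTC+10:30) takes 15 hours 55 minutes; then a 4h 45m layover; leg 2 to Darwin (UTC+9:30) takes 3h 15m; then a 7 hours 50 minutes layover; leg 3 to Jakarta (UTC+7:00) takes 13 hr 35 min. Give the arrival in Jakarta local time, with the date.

10:47 PM on November 12

Convert departure to UTC: 5:27 PM + 1:00 = 6:27 PM UTC on Nov 10.
Add 15 hours 55 minutes leg 1 → 10:22 AM UTC (Nov 11).
Add 4 hours 45 minutes layover in Adelaide → 3:07 PM UTC.
Add 3 hours 15 minutes leg 2 → 6:22 PM UTC.
Add 7 hours and 50 minutes layover in Darwin → 2:12 AM UTC (Nov 12).
Add 13 hours 35 minutes leg 3 → 3:47 PM UTC.
Jakarta is UTC+7:00, so local arrival = 3:47 PM + 7:00 = 10:47 PM on Nov 12.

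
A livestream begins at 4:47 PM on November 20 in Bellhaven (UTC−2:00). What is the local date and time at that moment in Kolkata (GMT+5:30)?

Kolkata is 7:30 ahead of Bellhaven.
Shift by the zone difference: 4:47 PM + 7:30 = 12:17 AM on Nov 21 in Kolkata.

12:17 AM on November 21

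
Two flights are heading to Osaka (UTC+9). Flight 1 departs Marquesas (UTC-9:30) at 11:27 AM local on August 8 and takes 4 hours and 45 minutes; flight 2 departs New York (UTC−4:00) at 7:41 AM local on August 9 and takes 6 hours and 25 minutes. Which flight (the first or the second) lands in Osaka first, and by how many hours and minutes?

the first, by 16 hours 24 minutes

Flight 1 in UTC: 11:27 AM + 9:30 = 8:57 PM on Aug 8.
+4 hours 45 minutes → arrive 1:42 AM UTC on Aug 9.
Flight 2 in UTC: 7:41 AM + 4:00 = 11:41 AM on Aug 9.
+6 hours 25 minutes → arrive 6:06 PM UTC on Aug 9.
Flight 1 lands earlier by 16 hours 24 minutes.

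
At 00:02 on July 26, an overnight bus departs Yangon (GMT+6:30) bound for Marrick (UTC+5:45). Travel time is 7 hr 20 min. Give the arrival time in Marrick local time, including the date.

06:37 on July 26

Marrick is 0:45 behind Yangon.
After 7 hours 20 minutes it is 07:22 in Yangon.
Shift by the zone difference: 07:22 − 0:45 = 06:37 on Jul 26 in Marrick.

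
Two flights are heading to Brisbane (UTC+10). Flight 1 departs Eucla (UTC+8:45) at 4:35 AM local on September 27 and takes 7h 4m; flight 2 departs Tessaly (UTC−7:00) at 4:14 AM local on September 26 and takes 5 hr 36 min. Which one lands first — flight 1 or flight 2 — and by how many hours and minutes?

the second, by 10 hours 4 minutes

Flight 1 in UTC: 4:35 AM − 8:45 = 7:50 PM on Sep 26.
+7 hours 4 minutes → arrive 2:54 AM UTC on Sep 27.
Flight 2 in UTC: 4:14 AM + 7:00 = 11:14 AM on Sep 26.
+5 hours and 36 minutes → arrive 4:50 PM UTC on Sep 26.
Flight 2 lands earlier by 10 hours 4 minutes.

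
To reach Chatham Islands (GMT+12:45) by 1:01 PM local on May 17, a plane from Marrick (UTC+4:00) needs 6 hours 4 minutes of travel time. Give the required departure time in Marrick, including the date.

10:12 PM on May 16

Target arrival in UTC: 1:01 PM − 12:45 = 12:16 AM on May 17.
Subtract 6 hours 4 minutes → departure 6:12 PM UTC on May 16.
Marrick is UTC+4:00: 6:12 PM + 4:00 = 10:12 PM on May 16.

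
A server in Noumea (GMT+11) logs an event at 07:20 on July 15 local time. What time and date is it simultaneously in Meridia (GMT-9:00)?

In UTC: 07:20 − 11:00 = 20:20 on Jul 14.
Meridia is UTC−9:00: 20:20 − 9:00 = 11:20 on Jul 14.

11:20 on July 14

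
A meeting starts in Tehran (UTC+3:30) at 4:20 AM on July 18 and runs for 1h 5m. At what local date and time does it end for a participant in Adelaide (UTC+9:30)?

Convert start to UTC: 4:20 AM − 3:30 = 12:50 AM UTC on Jul 18.
Add 1 hour and 5 minutes duration → 1:55 AM UTC.
Adelaide is UTC+9:30, so local end time = 1:55 AM + 9:30 = 11:25 AM on Jul 18.

11:25 AM on July 18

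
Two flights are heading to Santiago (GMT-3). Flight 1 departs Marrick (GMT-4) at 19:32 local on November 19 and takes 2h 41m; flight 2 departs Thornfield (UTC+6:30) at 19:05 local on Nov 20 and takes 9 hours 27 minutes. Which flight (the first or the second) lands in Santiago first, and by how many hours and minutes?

the first, by 19 hours 49 minutes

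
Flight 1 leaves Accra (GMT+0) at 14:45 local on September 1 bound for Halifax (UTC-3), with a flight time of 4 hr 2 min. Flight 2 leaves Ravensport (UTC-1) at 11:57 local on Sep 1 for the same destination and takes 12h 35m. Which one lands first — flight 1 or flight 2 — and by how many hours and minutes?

Flight 1 departs at 14:45 UTC (Sep 1).
+4 hours 2 minutes → arrive 18:47 UTC on Sep 1.
Flight 2 in UTC: 11:57 + 1:00 = 12:57 on Sep 1.
+12 hours 35 minutes → arrive 01:32 UTC on Sep 2.
Flight 1 lands earlier by 6 hours 45 minutes.

the first, by 6 hours 45 minutes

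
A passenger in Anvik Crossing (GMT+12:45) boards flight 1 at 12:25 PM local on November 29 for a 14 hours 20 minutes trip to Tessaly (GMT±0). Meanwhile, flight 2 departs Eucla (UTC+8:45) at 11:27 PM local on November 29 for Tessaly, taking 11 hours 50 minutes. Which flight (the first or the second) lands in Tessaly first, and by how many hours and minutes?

Flight 1 in UTC: 12:25 PM − 12:45 = 11:40 PM on Nov 28.
+14 hours 20 minutes → arrive 2:00 PM UTC on Nov 29.
Flight 2 in UTC: 11:27 PM − 8:45 = 2:42 PM on Nov 29.
+11 hours and 50 minutes → arrive 2:32 AM UTC on Nov 30.
Flight 1 lands earlier by 12 hours 32 minutes.

the first, by 12 hours 32 minutes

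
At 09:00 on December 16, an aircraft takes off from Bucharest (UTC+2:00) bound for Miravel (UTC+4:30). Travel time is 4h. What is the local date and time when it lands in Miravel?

Convert departure to UTC: 09:00 − 2:00 = 07:00 UTC on Dec 16.
Add 4 hours travel time → 11:00 UTC.
Miravel is UTC+4:30, so local arrival = 11:00 + 4:30 = 15:30 on Dec 16.

15:30 on December 16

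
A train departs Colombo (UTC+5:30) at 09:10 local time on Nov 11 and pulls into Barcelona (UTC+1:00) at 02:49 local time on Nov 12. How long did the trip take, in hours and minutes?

Departure in UTC: 09:10 − 5:30 = 03:40 on Nov 11.
Arrival in UTC: 02:49 − 1:00 = 01:49 on Nov 12.
Elapsed = 01:49 − 03:40 (+1 day) = 22 hours 9 minutes.

22 hours 9 minutes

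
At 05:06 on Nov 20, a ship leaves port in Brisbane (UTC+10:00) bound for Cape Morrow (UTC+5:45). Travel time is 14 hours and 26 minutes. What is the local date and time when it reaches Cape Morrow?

Convert departure to UTC: 05:06 − 10:00 = 19:06 UTC on Nov 19.
Add 14 hours 26 minutes travel time → 09:32 UTC (Nov 20).
Cape Morrow is UTC+5:45, so local arrival = 09:32 + 5:45 = 15:17 on Nov 20.

15:17 on November 20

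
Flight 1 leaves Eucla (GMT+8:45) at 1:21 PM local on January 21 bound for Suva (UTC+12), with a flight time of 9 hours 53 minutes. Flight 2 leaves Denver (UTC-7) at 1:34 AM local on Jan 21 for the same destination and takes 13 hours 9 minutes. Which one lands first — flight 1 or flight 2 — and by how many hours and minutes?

the first, by 7 hours 14 minutes

Flight 1 in UTC: 1:21 PM − 8:45 = 4:36 AM on Jan 21.
+9 hours and 53 minutes → arrive 2:29 PM UTC on Jan 21.
Flight 2 in UTC: 1:34 AM + 7:00 = 8:34 AM on Jan 21.
+13 hours and 9 minutes → arrive 9:43 PM UTC on Jan 21.
Flight 1 lands earlier by 7 hours 14 minutes.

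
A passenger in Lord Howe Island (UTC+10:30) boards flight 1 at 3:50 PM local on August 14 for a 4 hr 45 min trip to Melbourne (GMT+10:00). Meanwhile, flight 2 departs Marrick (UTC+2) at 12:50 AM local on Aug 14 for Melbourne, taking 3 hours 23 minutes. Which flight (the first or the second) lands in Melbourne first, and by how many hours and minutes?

the second, by 7 hours 52 minutes

Flight 1 in UTC: 3:50 PM − 10:30 = 5:20 AM on Aug 14.
+4 hours and 45 minutes → arrive 10:05 AM UTC on Aug 14.
Flight 2 in UTC: 12:50 AM − 2:00 = 10:50 PM on Aug 13.
+3 hours 23 minutes → arrive 2:13 AM UTC on Aug 14.
Flight 2 lands earlier by 7 hours 52 minutes.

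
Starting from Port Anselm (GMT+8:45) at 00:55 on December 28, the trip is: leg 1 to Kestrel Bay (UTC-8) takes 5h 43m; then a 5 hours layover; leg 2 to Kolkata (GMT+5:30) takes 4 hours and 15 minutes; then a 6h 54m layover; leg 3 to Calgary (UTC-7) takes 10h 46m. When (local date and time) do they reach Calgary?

Convert departure to UTC: 00:55 − 8:45 = 16:10 UTC on Dec 27.
Add 5 hours and 43 minutes leg 1 → 21:53 UTC.
Add 5 hours layover in Kestrel Bay → 02:53 UTC (Dec 28).
Add 4 hours 15 minutes leg 2 → 07:08 UTC.
Add 6 hours 54 minutes layover in Kolkata → 14:02 UTC.
Add 10 hours 46 minutes leg 3 → 00:48 UTC (Dec 29).
Calgary is UTC−7:00, so local arrival = 00:48 − 7:00 = 17:48 on Dec 28.

17:48 on December 28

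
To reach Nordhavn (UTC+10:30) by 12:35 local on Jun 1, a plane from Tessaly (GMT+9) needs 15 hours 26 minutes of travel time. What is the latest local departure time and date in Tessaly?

Target arrival in UTC: 12:35 − 10:30 = 02:05 on Jun 1.
Subtract 15 hours 26 minutes → departure 10:39 UTC on May 31.
Tessaly is UTC+9:00: 10:39 + 9:00 = 19:39 on May 31.

19:39 on May 31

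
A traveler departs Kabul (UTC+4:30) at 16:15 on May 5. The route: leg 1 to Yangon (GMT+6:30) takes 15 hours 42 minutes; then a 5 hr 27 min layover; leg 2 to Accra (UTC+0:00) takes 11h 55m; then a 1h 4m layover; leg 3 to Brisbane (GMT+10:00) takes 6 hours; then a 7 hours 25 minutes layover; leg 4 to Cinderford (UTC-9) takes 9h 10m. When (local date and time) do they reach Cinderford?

11:28 on May 7

Convert departure to UTC: 16:15 − 4:30 = 11:45 UTC on May 5.
Add 15 hours and 42 minutes leg 1 → 03:27 UTC (May 6).
Add 5 hours and 27 minutes layover in Yangon → 08:54 UTC.
Add 11 hours and 55 minutes leg 2 → 20:49 UTC.
Add 1 hour and 4 minutes layover in Accra → 21:53 UTC.
Add 6 hours leg 3 → 03:53 UTC (May 7).
Add 7 hours and 25 minutes layover in Brisbane → 11:18 UTC.
Add 9 hours 10 minutes leg 4 → 20:28 UTC.
Cinderford is UTC−9:00, so local arrival = 20:28 − 9:00 = 11:28 on May 7.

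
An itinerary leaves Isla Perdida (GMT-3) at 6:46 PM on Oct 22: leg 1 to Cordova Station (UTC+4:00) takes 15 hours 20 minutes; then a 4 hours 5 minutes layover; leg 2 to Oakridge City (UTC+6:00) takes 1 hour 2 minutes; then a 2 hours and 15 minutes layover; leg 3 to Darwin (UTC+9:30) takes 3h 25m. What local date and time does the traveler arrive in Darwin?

Convert departure to UTC: 6:46 PM + 3:00 = 9:46 PM UTC on Oct 22.
Add 15 hours 20 minutes leg 1 → 1:06 PM UTC (Oct 23).
Add 4 hours and 5 minutes layover in Cordova Station → 5:11 PM UTC.
Add 1 hour 2 minutes leg 2 → 6:13 PM UTC.
Add 2 hours and 15 minutes layover in Oakridge City → 8:28 PM UTC.
Add 3 hours and 25 minutes leg 3 → 11:53 PM UTC.
Darwin is UTC+9:30, so local arrival = 11:53 PM + 9:30 = 9:23 AM on Oct 24.

9:23 AM on October 24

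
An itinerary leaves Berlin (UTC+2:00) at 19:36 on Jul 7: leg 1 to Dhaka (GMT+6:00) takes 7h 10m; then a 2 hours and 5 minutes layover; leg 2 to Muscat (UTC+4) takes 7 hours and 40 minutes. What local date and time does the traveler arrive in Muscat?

14:31 on Jul 8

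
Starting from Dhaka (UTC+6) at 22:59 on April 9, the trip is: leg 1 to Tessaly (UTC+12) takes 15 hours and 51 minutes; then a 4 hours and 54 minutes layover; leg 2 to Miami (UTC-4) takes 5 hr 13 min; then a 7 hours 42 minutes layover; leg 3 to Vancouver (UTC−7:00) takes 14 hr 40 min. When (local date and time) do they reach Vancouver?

10:19 on April 11

Convert departure to UTC: 22:59 − 6:00 = 16:59 UTC on Apr 9.
Add 15 hours and 51 minutes leg 1 → 08:50 UTC (Apr 10).
Add 4 hours 54 minutes layover in Tessaly → 13:44 UTC.
Add 5 hours 13 minutes leg 2 → 18:57 UTC.
Add 7 hours 42 minutes layover in Miami → 02:39 UTC (Apr 11).
Add 14 hours 40 minutes leg 3 → 17:19 UTC.
Vancouver is UTC−7:00, so local arrival = 17:19 − 7:00 = 10:19 on Apr 11.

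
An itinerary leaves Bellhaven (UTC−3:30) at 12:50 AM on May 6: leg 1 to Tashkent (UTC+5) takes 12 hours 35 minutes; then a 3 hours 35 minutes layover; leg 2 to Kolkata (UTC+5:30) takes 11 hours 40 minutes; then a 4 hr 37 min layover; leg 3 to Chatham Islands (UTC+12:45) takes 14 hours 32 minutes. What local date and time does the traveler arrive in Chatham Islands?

Convert departure to UTC: 12:50 AM + 3:30 = 4:20 AM UTC on May 6.
Add 12 hours and 35 minutes leg 1 → 4:55 PM UTC.
Add 3 hours 35 minutes layover in Tashkent → 8:30 PM UTC.
Add 11 hours and 40 minutes leg 2 → 8:10 AM UTC (May 7).
Add 4 hours and 37 minutes layover in Kolkata → 12:47 PM UTC.
Add 14 hours and 32 minutes leg 3 → 3:19 AM UTC (May 8).
Chatham Islands is UTC+12:45, so local arrival = 3:19 AM + 12:45 = 4:04 PM on May 8.

4:04 PM on May 8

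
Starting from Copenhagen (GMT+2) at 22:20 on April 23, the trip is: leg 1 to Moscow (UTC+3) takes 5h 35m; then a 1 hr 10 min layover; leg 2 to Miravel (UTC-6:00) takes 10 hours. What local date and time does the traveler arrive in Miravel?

07:05 on Apr 24

Convert departure to UTC: 22:20 − 2:00 = 20:20 UTC on Apr 23.
Add 5 hours 35 minutes leg 1 → 01:55 UTC (Apr 24).
Add 1 hour 10 minutes layover in Moscow → 03:05 UTC.
Add 10 hours leg 2 → 13:05 UTC.
Miravel is UTC−6:00, so local arrival = 13:05 − 6:00 = 07:05 on Apr 24.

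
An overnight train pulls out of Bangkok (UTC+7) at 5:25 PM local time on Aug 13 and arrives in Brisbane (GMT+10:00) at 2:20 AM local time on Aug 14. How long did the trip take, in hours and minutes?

5 hours 55 minutes

Brisbane is 3:00 ahead of Bangkok.
Clock-face elapsed time (ignoring zones) is 8 hours 55 minutes.
Actual elapsed = 8 hours 55 minutes − 3:00 = 5 hours 55 minutes.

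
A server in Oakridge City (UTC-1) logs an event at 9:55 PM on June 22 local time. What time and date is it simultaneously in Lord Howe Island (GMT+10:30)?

9:25 AM on Jun 23

In UTC: 9:55 PM + 1:00 = 10:55 PM on Jun 22.
Lord Howe Island is UTC+10:30: 10:55 PM + 10:30 = 9:25 AM on Jun 23.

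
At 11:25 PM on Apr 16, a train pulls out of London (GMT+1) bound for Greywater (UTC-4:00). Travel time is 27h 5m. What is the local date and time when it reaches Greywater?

Convert departure to UTC: 11:25 PM − 1:00 = 10:25 PM UTC on Apr 16.
Add 27 hours 5 minutes travel time → 1:30 AM UTC (Apr 18).
Greywater is UTC−4:00, so local arrival = 1:30 AM − 4:00 = 9:30 PM on Apr 17.

9:30 PM on April 17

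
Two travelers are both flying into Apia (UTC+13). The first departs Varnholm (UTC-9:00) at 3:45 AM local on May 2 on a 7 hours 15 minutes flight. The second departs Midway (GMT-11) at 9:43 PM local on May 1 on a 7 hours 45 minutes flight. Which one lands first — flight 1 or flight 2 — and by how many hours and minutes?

the second, by 3 hours 32 minutes

Flight 1 in UTC: 3:45 AM + 9:00 = 12:45 PM on May 2.
+7 hours 15 minutes → arrive 8:00 PM UTC on May 2.
Flight 2 in UTC: 9:43 PM + 11:00 = 8:43 AM on May 2.
+7 hours 45 minutes → arrive 4:28 PM UTC on May 2.
Flight 2 lands earlier by 3 hours 32 minutes.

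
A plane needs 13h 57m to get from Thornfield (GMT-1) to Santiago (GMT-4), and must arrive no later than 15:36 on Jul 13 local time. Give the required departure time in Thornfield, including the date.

Target arrival in UTC: 15:36 + 4:00 = 19:36 on Jul 13.
Subtract 13 hours 57 minutes → departure 05:39 UTC on Jul 13.
Thornfield is UTC−1:00: 05:39 − 1:00 = 04:39 on Jul 13.

04:39 on July 13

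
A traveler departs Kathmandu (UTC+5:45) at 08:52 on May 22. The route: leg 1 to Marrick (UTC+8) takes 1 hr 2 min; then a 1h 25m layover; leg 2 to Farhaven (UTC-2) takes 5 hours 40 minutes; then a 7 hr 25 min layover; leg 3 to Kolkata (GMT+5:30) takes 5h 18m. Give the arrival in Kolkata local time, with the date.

Convert departure to UTC: 08:52 − 5:45 = 03:07 UTC on May 22.
Add 1 hour 2 minutes leg 1 → 04:09 UTC.
Add 1 hour and 25 minutes layover in Marrick → 05:34 UTC.
Add 5 hours and 40 minutes leg 2 → 11:14 UTC.
Add 7 hours and 25 minutes layover in Farhaven → 18:39 UTC.
Add 5 hours 18 minutes leg 3 → 23:57 UTC.
Kolkata is UTC+5:30, so local arrival = 23:57 + 5:30 = 05:27 on May 23.

05:27 on May 23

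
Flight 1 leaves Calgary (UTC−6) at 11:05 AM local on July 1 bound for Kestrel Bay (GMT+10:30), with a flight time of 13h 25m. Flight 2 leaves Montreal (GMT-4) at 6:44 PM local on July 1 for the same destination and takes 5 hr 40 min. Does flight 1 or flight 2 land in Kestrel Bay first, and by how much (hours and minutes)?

the second, by 2 hours 6 minutes

Flight 1 in UTC: 11:05 AM + 6:00 = 5:05 PM on Jul 1.
+13 hours and 25 minutes → arrive 6:30 AM UTC on Jul 2.
Flight 2 in UTC: 6:44 PM + 4:00 = 10:44 PM on Jul 1.
+5 hours and 40 minutes → arrive 4:24 AM UTC on Jul 2.
Flight 2 lands earlier by 2 hours 6 minutes.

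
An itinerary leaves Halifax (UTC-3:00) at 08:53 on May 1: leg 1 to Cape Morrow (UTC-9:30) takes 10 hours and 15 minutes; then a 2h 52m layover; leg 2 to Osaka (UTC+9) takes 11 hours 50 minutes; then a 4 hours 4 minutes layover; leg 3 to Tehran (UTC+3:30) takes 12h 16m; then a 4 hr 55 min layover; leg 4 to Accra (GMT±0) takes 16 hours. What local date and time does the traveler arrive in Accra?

02:05 on May 4

Convert departure to UTC: 08:53 + 3:00 = 11:53 UTC on May 1.
Add 10 hours and 15 minutes leg 1 → 22:08 UTC.
Add 2 hours and 52 minutes layover in Cape Morrow → 01:00 UTC (May 2).
Add 11 hours and 50 minutes leg 2 → 12:50 UTC.
Add 4 hours 4 minutes layover in Osaka → 16:54 UTC.
Add 12 hours 16 minutes leg 3 → 05:10 UTC (May 3).
Add 4 hours 55 minutes layover in Tehran → 10:05 UTC.
Add 16 hours leg 4 → 02:05 UTC (May 4).
Accra is UTC+0, so local arrival is the same: 02:05 on May 4.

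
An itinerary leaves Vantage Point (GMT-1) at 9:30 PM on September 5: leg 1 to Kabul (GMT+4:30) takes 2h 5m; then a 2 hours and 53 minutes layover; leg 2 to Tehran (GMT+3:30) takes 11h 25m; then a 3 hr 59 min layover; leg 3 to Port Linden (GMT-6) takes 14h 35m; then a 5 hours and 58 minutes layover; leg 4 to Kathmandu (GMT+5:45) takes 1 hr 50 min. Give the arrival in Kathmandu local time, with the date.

11:00 PM on Sep 7

Convert departure to UTC: 9:30 PM + 1:00 = 10:30 PM UTC on Sep 5.
Add 2 hours and 5 minutes leg 1 → 12:35 AM UTC (Sep 6).
Add 2 hours 53 minutes layover in Kabul → 3:28 AM UTC.
Add 11 hours 25 minutes leg 2 → 2:53 PM UTC.
Add 3 hours 59 minutes layover in Tehran → 6:52 PM UTC.
Add 14 hours 35 minutes leg 3 → 9:27 AM UTC (Sep 7).
Add 5 hours and 58 minutes layover in Port Linden → 3:25 PM UTC.
Add 1 hour 50 minutes leg 4 → 5:15 PM UTC.
Kathmandu is UTC+5:45, so local arrival = 5:15 PM + 5:45 = 11:00 PM on Sep 7.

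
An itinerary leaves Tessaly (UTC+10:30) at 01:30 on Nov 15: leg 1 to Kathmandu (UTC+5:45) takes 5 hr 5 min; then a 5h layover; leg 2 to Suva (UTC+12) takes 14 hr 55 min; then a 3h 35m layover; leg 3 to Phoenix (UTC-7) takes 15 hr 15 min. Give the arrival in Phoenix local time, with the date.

Convert departure to UTC: 01:30 − 10:30 = 15:00 UTC on Nov 14.
Add 5 hours and 5 minutes leg 1 → 20:05 UTC.
Add 5 hours layover in Kathmandu → 01:05 UTC (Nov 15).
Add 14 hours 55 minutes leg 2 → 16:00 UTC.
Add 3 hours and 35 minutes layover in Suva → 19:35 UTC.
Add 15 hours 15 minutes leg 3 → 10:50 UTC (Nov 16).
Phoenix is UTC−7:00, so local arrival = 10:50 − 7:00 = 03:50 on Nov 16.

03:50 on November 16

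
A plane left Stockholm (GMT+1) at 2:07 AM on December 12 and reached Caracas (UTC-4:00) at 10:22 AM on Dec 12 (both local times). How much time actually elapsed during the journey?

13 hours 15 minutes

Departure in UTC: 2:07 AM − 1:00 = 1:07 AM on Dec 12.
Arrival in UTC: 10:22 AM + 4:00 = 2:22 PM on Dec 12.
Elapsed = 2:22 PM − 1:07 AM = 13 hours 15 minutes.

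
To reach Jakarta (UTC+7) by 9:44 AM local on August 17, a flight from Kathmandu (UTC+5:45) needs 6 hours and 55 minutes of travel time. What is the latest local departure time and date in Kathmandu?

1:34 AM on August 17

Target arrival in UTC: 9:44 AM − 7:00 = 2:44 AM on Aug 17.
Subtract 6 hours and 55 minutes → departure 7:49 PM UTC on Aug 16.
Kathmandu is UTC+5:45: 7:49 PM + 5:45 = 1:34 AM on Aug 17.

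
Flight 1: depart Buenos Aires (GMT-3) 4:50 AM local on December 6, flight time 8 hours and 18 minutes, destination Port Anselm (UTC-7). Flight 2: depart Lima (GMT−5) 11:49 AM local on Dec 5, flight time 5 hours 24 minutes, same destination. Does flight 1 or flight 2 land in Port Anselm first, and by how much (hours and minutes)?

the second, by 17 hours 55 minutes

Flight 1 in UTC: 4:50 AM + 3:00 = 7:50 AM on Dec 6.
+8 hours and 18 minutes → arrive 4:08 PM UTC on Dec 6.
Flight 2 in UTC: 11:49 AM + 5:00 = 4:49 PM on Dec 5.
+5 hours 24 minutes → arrive 10:13 PM UTC on Dec 5.
Flight 2 lands earlier by 17 hours 55 minutes.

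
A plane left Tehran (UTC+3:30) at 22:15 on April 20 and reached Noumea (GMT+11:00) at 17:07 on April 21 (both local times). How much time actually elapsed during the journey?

11 hours 22 minutes

Noumea is 7:30 ahead of Tehran.
Clock-face elapsed time (ignoring zones) is 18 hours 52 minutes.
Actual elapsed = 18 hours 52 minutes − 7:30 = 11 hours 22 minutes.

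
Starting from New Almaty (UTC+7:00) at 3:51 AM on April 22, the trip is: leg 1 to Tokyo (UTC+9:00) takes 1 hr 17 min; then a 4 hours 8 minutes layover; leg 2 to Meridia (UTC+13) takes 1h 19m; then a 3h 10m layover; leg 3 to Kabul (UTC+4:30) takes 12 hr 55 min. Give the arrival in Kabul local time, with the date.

Convert departure to UTC: 3:51 AM − 7:00 = 8:51 PM UTC on Apr 21.
Add 1 hour and 17 minutes leg 1 → 10:08 PM UTC.
Add 4 hours and 8 minutes layover in Tokyo → 2:16 AM UTC (Apr 22).
Add 1 hour and 19 minutes leg 2 → 3:35 AM UTC.
Add 3 hours and 10 minutes layover in Meridia → 6:45 AM UTC.
Add 12 hours and 55 minutes leg 3 → 7:40 PM UTC.
Kabul is UTC+4:30, so local arrival = 7:40 PM + 4:30 = 12:10 AM on Apr 23.

12:10 AM on April 23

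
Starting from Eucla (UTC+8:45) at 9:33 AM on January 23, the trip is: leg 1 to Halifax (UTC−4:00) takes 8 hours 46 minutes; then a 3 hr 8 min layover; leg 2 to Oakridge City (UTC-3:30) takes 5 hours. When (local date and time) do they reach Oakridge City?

Convert departure to UTC: 9:33 AM − 8:45 = 12:48 AM UTC on Jan 23.
Add 8 hours and 46 minutes leg 1 → 9:34 AM UTC.
Add 3 hours 8 minutes layover in Halifax → 12:42 PM UTC.
Add 5 hours leg 2 → 5:42 PM UTC.
Oakridge City is UTC−3:30, so local arrival = 5:42 PM − 3:30 = 2:12 PM on Jan 23.

2:12 PM on Jan 23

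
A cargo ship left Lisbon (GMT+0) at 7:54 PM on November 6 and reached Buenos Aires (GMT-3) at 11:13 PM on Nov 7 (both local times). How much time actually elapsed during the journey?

30 hours 19 minutes

Buenos Aires is 3:00 behind Lisbon.
Clock-face elapsed time (ignoring zones) is 27 hours 19 minutes.
Actual elapsed = 27 hours 19 minutes + 3:00 = 30 hours 19 minutes.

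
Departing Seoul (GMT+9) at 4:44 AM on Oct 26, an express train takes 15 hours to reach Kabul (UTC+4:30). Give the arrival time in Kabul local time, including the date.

Convert departure to UTC: 4:44 AM − 9:00 = 7:44 PM UTC on Oct 25.
Add 15 hours travel time → 10:44 AM UTC (Oct 26).
Kabul is UTC+4:30, so local arrival = 10:44 AM + 4:30 = 3:14 PM on Oct 26.

3:14 PM on Oct 26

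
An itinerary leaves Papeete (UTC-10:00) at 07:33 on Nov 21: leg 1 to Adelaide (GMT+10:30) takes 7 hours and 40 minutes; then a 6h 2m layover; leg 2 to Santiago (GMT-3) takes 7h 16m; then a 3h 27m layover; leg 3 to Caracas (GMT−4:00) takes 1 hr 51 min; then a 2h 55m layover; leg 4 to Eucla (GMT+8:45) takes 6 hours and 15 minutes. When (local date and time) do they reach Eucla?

13:44 on November 23

Convert departure to UTC: 07:33 + 10:00 = 17:33 UTC on Nov 21.
Add 7 hours 40 minutes leg 1 → 01:13 UTC (Nov 22).
Add 6 hours 2 minutes layover in Adelaide → 07:15 UTC.
Add 7 hours 16 minutes leg 2 → 14:31 UTC.
Add 3 hours 27 minutes layover in Santiago → 17:58 UTC.
Add 1 hour 51 minutes leg 3 → 19:49 UTC.
Add 2 hours and 55 minutes layover in Caracas → 22:44 UTC.
Add 6 hours 15 minutes leg 4 → 04:59 UTC (Nov 23).
Eucla is UTC+8:45, so local arrival = 04:59 + 8:45 = 13:44 on Nov 23.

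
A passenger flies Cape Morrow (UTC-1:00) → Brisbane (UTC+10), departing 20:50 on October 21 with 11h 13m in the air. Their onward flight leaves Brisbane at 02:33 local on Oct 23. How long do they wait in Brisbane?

Convert departure to UTC: 20:50 + 1:00 = 21:50 UTC on Oct 21.
Add 11 hours and 13 minutes flight time → 09:03 UTC (Oct 22).
Brisbane is UTC+10:00, so local arrival = 09:03 + 10:00 = 19:03 on Oct 22.
Layover = 02:33 − 19:03 (+1 day) = 7 hours 30 minutes.

7 hours 30 minutes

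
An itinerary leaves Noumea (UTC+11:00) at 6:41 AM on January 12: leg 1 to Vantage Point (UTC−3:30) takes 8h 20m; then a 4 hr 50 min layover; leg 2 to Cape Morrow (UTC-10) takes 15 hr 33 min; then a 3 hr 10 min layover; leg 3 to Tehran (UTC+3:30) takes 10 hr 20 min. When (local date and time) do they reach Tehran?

5:24 PM on Jan 13

Convert departure to UTC: 6:41 AM − 11:00 = 7:41 PM UTC on Jan 11.
Add 8 hours 20 minutes leg 1 → 4:01 AM UTC (Jan 12).
Add 4 hours and 50 minutes layover in Vantage Point → 8:51 AM UTC.
Add 15 hours 33 minutes leg 2 → 12:24 AM UTC (Jan 13).
Add 3 hours 10 minutes layover in Cape Morrow → 3:34 AM UTC.
Add 10 hours and 20 minutes leg 3 → 1:54 PM UTC.
Tehran is UTC+3:30, so local arrival = 1:54 PM + 3:30 = 5:24 PM on Jan 13.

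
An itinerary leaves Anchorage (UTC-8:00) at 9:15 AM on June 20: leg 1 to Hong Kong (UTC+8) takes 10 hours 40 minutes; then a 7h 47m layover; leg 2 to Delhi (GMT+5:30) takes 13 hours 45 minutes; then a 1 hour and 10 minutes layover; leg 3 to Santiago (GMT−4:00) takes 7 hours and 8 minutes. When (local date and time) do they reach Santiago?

5:45 AM on June 22

Convert departure to UTC: 9:15 AM + 8:00 = 5:15 PM UTC on Jun 20.
Add 10 hours 40 minutes leg 1 → 3:55 AM UTC (Jun 21).
Add 7 hours and 47 minutes layover in Hong Kong → 11:42 AM UTC.
Add 13 hours and 45 minutes leg 2 → 1:27 AM UTC (Jun 22).
Add 1 hour 10 minutes layover in Delhi → 2:37 AM UTC.
Add 7 hours 8 minutes leg 3 → 9:45 AM UTC.
Santiago is UTC−4:00, so local arrival = 9:45 AM − 4:00 = 5:45 AM on Jun 22.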